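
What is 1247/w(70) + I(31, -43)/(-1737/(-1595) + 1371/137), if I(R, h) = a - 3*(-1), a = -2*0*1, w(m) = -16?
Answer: -502188273/6465904 ≈ -77.667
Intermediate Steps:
a = 0 (a = 0*1 = 0)
I(R, h) = 3 (I(R, h) = 0 - 3*(-1) = 0 + 3 = 3)
1247/w(70) + I(31, -43)/(-1737/(-1595) + 1371/137) = 1247/(-16) + 3/(-1737/(-1595) + 1371/137) = 1247*(-1/16) + 3/(-1737*(-1/1595) + 1371*(1/137)) = -1247/16 + 3/(1737/1595 + 1371/137) = -1247/16 + 3/(2424714/218515) = -1247/16 + 3*(218515/2424714) = -1247/16 + 218515/808238 = -502188273/6465904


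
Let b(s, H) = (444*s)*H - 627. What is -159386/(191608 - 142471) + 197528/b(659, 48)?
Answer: -742902674110/230026364799 ≈ -3.2296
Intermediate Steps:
b(s, H) = -627 + 444*H*s (b(s, H) = 444*H*s - 627 = -627 + 444*H*s)
-159386/(191608 - 142471) + 197528/b(659, 48) = -159386/(191608 - 142471) + 197528/(-627 + 444*48*659) = -159386/49137 + 197528/(-627 + 14044608) = -159386*1/49137 + 197528/14043981 = -159386/49137 + 197528*(1/14043981) = -159386/49137 + 197528/14043981 = -742902674110/230026364799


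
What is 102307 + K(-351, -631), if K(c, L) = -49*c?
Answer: 119506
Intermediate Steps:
102307 + K(-351, -631) = 102307 - 49*(-351) = 102307 + 17199 = 119506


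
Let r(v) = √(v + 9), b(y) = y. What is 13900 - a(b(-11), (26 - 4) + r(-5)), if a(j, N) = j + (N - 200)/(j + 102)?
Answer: 1266077/91 ≈ 13913.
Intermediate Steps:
r(v) = √(9 + v)
a(j, N) = j + (-200 + N)/(102 + j)
13900 - a(b(-11), (26 - 4) + r(-5)) = 13900 - (-200 + ((26 - 4) + √(9 - 5)) + (-11)² + 102*(-11))/(102 - 11) = 13900 - (-200 + (22 + √4) + 121 - 1122)/91 = 13900 - (-200 + (22 + 2) + 121 - 1122)/91 = 13900 - (-200 + 24 + 121 - 1122)/91 = 13900 - (-1177)/91 = 13900 - 1*(-1177/91) = 13900 + 1177/91 = 1266077/91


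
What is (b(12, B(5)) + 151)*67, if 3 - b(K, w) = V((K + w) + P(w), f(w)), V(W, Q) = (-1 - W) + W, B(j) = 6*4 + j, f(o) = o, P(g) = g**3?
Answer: 10385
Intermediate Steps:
B(j) = 24 + j
V(W, Q) = -1
b(K, w) = 4 (b(K, w) = 3 - 1*(-1) = 3 + 1 = 4)
(b(12, B(5)) + 151)*67 = (4 + 151)*67 = 155*67 = 10385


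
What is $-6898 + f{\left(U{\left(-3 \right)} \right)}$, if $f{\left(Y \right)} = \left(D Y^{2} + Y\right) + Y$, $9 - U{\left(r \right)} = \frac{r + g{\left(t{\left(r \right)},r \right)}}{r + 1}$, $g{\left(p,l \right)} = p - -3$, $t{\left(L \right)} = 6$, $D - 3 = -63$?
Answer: $-15514$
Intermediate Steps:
$D = -60$ ($D = 3 - 63 = -60$)
$g{\left(p,l \right)} = 3 + p$ ($g{\left(p,l \right)} = p + 3 = 3 + p$)
$U{\left(r \right)} = 9 - \frac{9 + r}{1 + r}$ ($U{\left(r \right)} = 9 - \frac{r + \left(3 + 6\right)}{r + 1} = 9 - \frac{r + 9}{1 + r} = 9 - \frac{9 + r}{1 + r}$)
$f{\left(Y \right)} = - 60 Y^{2} + 2 Y$ ($f{\left(Y \right)} = \left(- 60 Y^{2} + Y\right) + Y = \left(Y - 60 Y^{2}\right) + Y = - 60 Y^{2} + 2 Y$)
$-6898 + f{\left(U{\left(-3 \right)} \right)} = -6898 + 2 \cdot 8 \left(-3\right) \frac{1}{1 - 3} \left(1 - 30 \cdot 8 \left(-3\right) \frac{1}{1 - 3}\right) = -6898 + 2 \cdot 8 \left(-3\right) \frac{1}{-2} \left(1 - 30 \cdot 8 \left(-3\right) \frac{1}{-2}\right) = -6898 + 2 \cdot 8 \left(-3\right) \left(- \frac{1}{2}\right) \left(1 - 30 \cdot 8 \left(-3\right) \left(- \frac{1}{2}\right)\right) = -6898 + 2 \cdot 12 \left(1 - 360\right) = -6898 + 2 \cdot 12 \left(-359\right) = -6898 - 8616 = -15514$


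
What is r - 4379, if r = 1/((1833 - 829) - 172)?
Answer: -3643327/832 ≈ -4379.0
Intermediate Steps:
r = 1/832 (r = 1/(1004 - 172) = 1/832 ≈ 0.0012019)
r - 4379 = 1/832 - 4379 = -3643327/832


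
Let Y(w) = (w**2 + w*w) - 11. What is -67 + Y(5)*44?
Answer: 1649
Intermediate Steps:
Y(w) = -11 + 2*w**2 (Y(w) = (w**2 + w**2) - 11 = 2*w**2 - 11 = -11 + 2*w**2)
-67 + Y(5)*44 = -67 + (-11 + 2*5**2)*44 = -67 + (-11 + 2*25)*44 = -67 + (-11 + 50)*44 = -67 + 39*44 = -67 + 1716 = 1649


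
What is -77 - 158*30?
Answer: -4817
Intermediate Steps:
-77 - 158*30 = -77 - 4740 = -4817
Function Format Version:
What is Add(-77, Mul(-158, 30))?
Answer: -4817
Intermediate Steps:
Add(-77, Mul(-158, 30)) = Add(-77, -4740) = -4817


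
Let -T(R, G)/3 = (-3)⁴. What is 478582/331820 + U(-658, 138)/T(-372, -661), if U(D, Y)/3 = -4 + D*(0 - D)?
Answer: 71853103451/13438710 ≈ 5346.7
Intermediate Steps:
U(D, Y) = -12 - 3*D² (U(D, Y) = 3*(-4 + D*(0 - D)) = 3*(-4 + D*(-D)) = 3*(-4 - D²) = -12 - 3*D²)
T(R, G) = -243 (T(R, G) = -3*(-3)⁴ = -3*81 = -243)
478582/331820 + U(-658, 138)/T(-372, -661) = 478582/331820 + (-12 - 3*(-658)²)/(-243) = 478582*(1/331820) + (-12 - 3*432964)*(-1/243) = 239291/165910 + (-12 - 1298892)*(-1/243) = 239291/165910 - 1298904*(-1/243) = 239291/165910 + 432968/81 = 71853103451/13438710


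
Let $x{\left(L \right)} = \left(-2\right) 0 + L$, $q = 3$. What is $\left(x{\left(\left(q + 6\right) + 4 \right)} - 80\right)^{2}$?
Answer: $4489$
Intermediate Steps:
$x{\left(L \right)} = L$ ($x{\left(L \right)} = 0 + L = L$)
$\left(x{\left(\left(q + 6\right) + 4 \right)} - 80\right)^{2} = \left(\left(\left(3 + 6\right) + 4\right) - 80\right)^{2} = \left(\left(9 + 4\right) - 80\right)^{2} = \left(13 - 80\right)^{2} = \left(-67\right)^{2} = 4489$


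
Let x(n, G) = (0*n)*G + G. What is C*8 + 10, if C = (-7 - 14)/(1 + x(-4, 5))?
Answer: -18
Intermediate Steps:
x(n, G) = G (x(n, G) = 0*G + G = 0 + G = G)
C = -7/2 (C = (-7 - 14)/(1 + 5) = -21/6 = -21*⅙ = -7/2 ≈ -3.5000)
C*8 + 10 = -7/2*8 + 10 = -28 + 10 = -18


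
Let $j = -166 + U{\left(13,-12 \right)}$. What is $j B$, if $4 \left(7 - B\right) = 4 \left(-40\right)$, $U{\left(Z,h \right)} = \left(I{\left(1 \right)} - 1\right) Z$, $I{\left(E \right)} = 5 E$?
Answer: $-5358$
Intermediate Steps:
$U{\left(Z,h \right)} = 4 Z$ ($U{\left(Z,h \right)} = \left(5 \cdot 1 - 1\right) Z = \left(5 - 1\right) Z = 4 Z$)
$j = -114$ ($j = -166 + 4 \cdot 13 = -166 + 52 = -114$)
$B = 47$ ($B = 7 - \frac{4 \left(-40\right)}{4} = 7 - -40 = 7 + 40 = 47$)
$j B = \left(-114\right) 47 = -5358$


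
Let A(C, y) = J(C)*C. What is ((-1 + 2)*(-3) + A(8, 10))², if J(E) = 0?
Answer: 9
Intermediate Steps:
A(C, y) = 0 (A(C, y) = 0*C = 0)
((-1 + 2)*(-3) + A(8, 10))² = ((-1 + 2)*(-3) + 0)² = (1*(-3) + 0)² = (-3 + 0)² = (-3)² = 9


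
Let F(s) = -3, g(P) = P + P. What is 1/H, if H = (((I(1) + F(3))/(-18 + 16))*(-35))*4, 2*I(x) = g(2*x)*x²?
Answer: -1/70 ≈ -0.014286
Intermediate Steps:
g(P) = 2*P
I(x) = 2*x³ (I(x) = ((2*(2*x))*x²)/2 = ((4*x)*x²)/2 = (4*x³)/2 = 2*x³)
H = -70 (H = (((2*1³ - 3)/(-18 + 16))*(-35))*4 = (((2*1 - 3)/(-2))*(-35))*4 = (((2 - 3)*(-½))*(-35))*4 = (-1*(-½)*(-35))*4 = ((½)*(-35))*4 = -35/2*4 = -70)
1/H = 1/(-70) = -1/70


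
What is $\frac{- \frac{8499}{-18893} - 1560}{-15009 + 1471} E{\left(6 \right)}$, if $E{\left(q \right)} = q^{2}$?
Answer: $\frac{530362458}{127886717} \approx 4.1471$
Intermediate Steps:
$\frac{- \frac{8499}{-18893} - 1560}{-15009 + 1471} E{\left(6 \right)} = \frac{- \frac{8499}{-18893} - 1560}{-15009 + 1471} \cdot 6^{2} = \frac{\left(-8499\right) \left(- \frac{1}{18893}\right) - 1560}{-13538} \cdot 36 = \left(\frac{8499}{18893} - 1560\right) \left(- \frac{1}{13538}\right) 36 = \left(- \frac{29464581}{18893}\right) \left(- \frac{1}{13538}\right) 36 = \frac{29464581}{255773434} \cdot 36 = \frac{530362458}{127886717}$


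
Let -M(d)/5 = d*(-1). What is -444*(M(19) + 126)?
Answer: -98124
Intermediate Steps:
M(d) = 5*d (M(d) = -5*d*(-1) = -(-5)*d = 5*d)
-444*(M(19) + 126) = -444*(5*19 + 126) = -444*(95 + 126) = -444*221 = -98124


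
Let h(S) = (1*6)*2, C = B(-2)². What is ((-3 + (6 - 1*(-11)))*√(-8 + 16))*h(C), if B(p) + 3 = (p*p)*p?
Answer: 336*√2 ≈ 475.18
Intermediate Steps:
B(p) = -3 + p³ (B(p) = -3 + (p*p)*p = -3 + p²*p = -3 + p³)
C = 121 (C = (-3 + (-2)³)² = (-3 - 8)² = (-11)² = 121)
h(S) = 12 (h(S) = 6*2 = 12)
((-3 + (6 - 1*(-11)))*√(-8 + 16))*h(C) = ((-3 + (6 - 1*(-11)))*√(-8 + 16))*12 = ((-3 + (6 + 11))*√8)*12 = ((-3 + 17)*(2*√2))*12 = (14*(2*√2))*12 = (28*√2)*12 = 336*√2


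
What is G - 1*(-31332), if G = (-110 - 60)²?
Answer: 60232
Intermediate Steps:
G = 28900 (G = (-170)² = 28900)
G - 1*(-31332) = 28900 - 1*(-31332) = 28900 + 31332 = 60232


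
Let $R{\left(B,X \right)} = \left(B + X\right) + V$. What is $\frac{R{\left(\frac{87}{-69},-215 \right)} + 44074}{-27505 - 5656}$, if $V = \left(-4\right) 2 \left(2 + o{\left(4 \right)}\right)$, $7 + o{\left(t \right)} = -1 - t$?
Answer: $- \frac{1010568}{762703} \approx -1.325$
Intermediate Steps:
$o{\left(t \right)} = -8 - t$ ($o{\left(t \right)} = -7 - \left(1 + t\right) = -8 - t$)
$V = 80$ ($V = \left(-4\right) 2 \left(2 - 12\right) = - 8 \left(2 - 12\right) = \left(-8\right) \left(-10\right) = 80$)
$R{\left(B,X \right)} = 80 + B + X$ ($R{\left(B,X \right)} = \left(B + X\right) + 80 = 80 + B + X$)
$\frac{R{\left(\frac{87}{-69},-215 \right)} + 44074}{-27505 - 5656} = \frac{\left(80 + \frac{87}{-69} - 215\right) + 44074}{-27505 - 5656} = \frac{\left(80 + 87 \left(- \frac{1}{69}\right) - 215\right) + 44074}{-33161} = \left(\left(80 - \frac{29}{23} - 215\right) + 44074\right) \left(- \frac{1}{33161}\right) = \left(- \frac{3134}{23} + 44074\right) \left(- \frac{1}{33161}\right) = \frac{1010568}{23} \left(- \frac{1}{33161}\right) = - \frac{1010568}{762703}$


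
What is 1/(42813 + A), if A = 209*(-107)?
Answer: 1/20450 ≈ 4.8900e-5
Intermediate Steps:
A = -22363
1/(42813 + A) = 1/(42813 - 22363) = 1/20450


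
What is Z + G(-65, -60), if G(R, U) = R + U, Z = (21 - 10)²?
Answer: -4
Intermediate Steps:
Z = 121 (Z = 11² = 121)
Z + G(-65, -60) = 121 + (-65 - 60) = 121 - 125 = -4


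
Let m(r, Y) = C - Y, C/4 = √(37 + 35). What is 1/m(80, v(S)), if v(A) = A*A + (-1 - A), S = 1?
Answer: -1/1151 + 24*√2/1151 ≈ 0.028620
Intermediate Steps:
C = 24*√2 (C = 4*√(37 + 35) = 4*√72 = 4*(6*√2) = 24*√2 ≈ 33.941)
v(A) = -1 + A² - A (v(A) = A² + (-1 - A) = -1 + A² - A)
m(r, Y) = -Y + 24*√2 (m(r, Y) = 24*√2 - Y = -Y + 24*√2)
1/m(80, v(S)) = 1/(-(-1 + 1² - 1*1) + 24*√2) = 1/(-(-1 + 1 - 1) + 24*√2) = 1/(-1*(-1) + 24*√2) = 1/(1 + 24*√2)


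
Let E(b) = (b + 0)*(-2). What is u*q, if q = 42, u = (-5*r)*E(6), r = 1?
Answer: 2520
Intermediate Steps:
E(b) = -2*b (E(b) = b*(-2) = -2*b)
u = 60 (u = (-5*1)*(-2*6) = -5*(-12) = 60)
u*q = 60*42 = 2520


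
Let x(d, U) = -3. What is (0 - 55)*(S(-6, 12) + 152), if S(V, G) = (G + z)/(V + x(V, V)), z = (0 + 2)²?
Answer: -74360/9 ≈ -8262.2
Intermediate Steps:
z = 4 (z = 2² = 4)
S(V, G) = (4 + G)/(-3 + V) (S(V, G) = (G + 4)/(V - 3) = (4 + G)/(-3 + V))
(0 - 55)*(S(-6, 12) + 152) = (0 - 55)*((4 + 12)/(-3 - 6) + 152) = -55*(16/(-9) + 152) = -55*(-⅑*16 + 152) = -55*(-16/9 + 152) = -55*1352/9 = -74360/9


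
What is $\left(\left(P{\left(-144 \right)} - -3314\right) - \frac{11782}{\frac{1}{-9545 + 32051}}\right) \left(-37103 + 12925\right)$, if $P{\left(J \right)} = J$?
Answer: $6411099456916$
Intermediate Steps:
$\left(\left(P{\left(-144 \right)} - -3314\right) - \frac{11782}{\frac{1}{-9545 + 32051}}\right) \left(-37103 + 12925\right) = \left(\left(-144 - -3314\right) - \frac{11782}{\frac{1}{-9545 + 32051}}\right) \left(-37103 + 12925\right) = \left(\left(-144 + 3314\right) - \frac{11782}{\frac{1}{22506}}\right) \left(-24178\right) = \left(3170 - 11782 \frac{1}{\frac{1}{22506}}\right) \left(-24178\right) = \left(3170 - 265165692\right) \left(-24178\right) = \left(-265162522\right) \left(-24178\right) = 6411099456916$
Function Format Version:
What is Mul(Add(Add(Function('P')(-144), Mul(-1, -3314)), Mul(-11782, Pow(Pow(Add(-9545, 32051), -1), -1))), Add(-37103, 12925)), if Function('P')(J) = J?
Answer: 6411099456916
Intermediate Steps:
Mul(Add(Add(Function('P')(-144), Mul(-1, -3314)), Mul(-11782, Pow(Pow(Add(-9545, 32051), -1), -1))), Add(-37103, 12925)) = Mul(Add(Add(-144, Mul(-1, -3314)), Mul(-11782, Pow(Pow(Add(-9545, 32051), -1), -1))), Add(-37103, 12925)) = Mul(Add(Add(-144, 3314), Mul(-11782, Pow(Pow(22506, -1), -1))), -24178) = Mul(Add(3170, Mul(-11782, Pow(Rational(1, 22506), -1))), -24178) = Mul(Add(3170, Mul(-11782, 22506)), -24178) = Mul(Add(3170, -265165692), -24178) = Mul(-265162522, -24178) = 6411099456916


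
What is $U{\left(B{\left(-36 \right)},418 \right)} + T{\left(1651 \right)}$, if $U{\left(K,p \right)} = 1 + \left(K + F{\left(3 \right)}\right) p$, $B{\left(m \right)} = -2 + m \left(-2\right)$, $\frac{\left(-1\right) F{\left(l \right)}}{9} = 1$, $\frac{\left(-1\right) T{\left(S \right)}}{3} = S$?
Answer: $20546$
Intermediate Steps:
$T{\left(S \right)} = - 3 S$
$F{\left(l \right)} = -9$ ($F{\left(l \right)} = \left(-9\right) 1 = -9$)
$B{\left(m \right)} = -2 - 2 m$
$U{\left(K,p \right)} = 1 + p \left(-9 + K\right)$ ($U{\left(K,p \right)} = 1 + \left(K - 9\right) p = 1 + \left(-9 + K\right) p = 1 + p \left(-9 + K\right)$)
$U{\left(B{\left(-36 \right)},418 \right)} + T{\left(1651 \right)} = \left(1 - 3762 + \left(-2 - -72\right) 418\right) - 4953 = \left(1 - 3762 + \left(-2 + 72\right) 418\right) - 4953 = \left(1 - 3762 + 70 \cdot 418\right) - 4953 = \left(1 - 3762 + 29260\right) - 4953 = 25499 - 4953 = 20546$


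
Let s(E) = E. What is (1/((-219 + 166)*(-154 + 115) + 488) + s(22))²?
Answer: 3159676521/6528025 ≈ 484.02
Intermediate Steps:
(1/((-219 + 166)*(-154 + 115) + 488) + s(22))² = (1/((-219 + 166)*(-154 + 115) + 488) + 22)² = (1/(-53*(-39) + 488) + 22)² = (1/(2067 + 488) + 22)² = (1/2555 + 22)² = (56211/2555)² = 3159676521/6528025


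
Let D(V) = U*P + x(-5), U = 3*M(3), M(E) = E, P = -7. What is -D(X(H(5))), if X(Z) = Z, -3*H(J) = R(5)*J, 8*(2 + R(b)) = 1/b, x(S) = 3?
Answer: 60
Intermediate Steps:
R(b) = -2 + 1/(8*b)
H(J) = 79*J/120 (H(J) = -(-2 + (⅛)/5)*J/3 = -(-2 + (⅛)*(⅕))*J/3 = -(-2 + 1/40)*J/3 = -(-79)*J/120 = 79*J/120)
U = 9 (U = 3*3 = 9)
D(V) = -60 (D(V) = 9*(-7) + 3 = -63 + 3 = -60)
-D(X(H(5))) = -1*(-60) = 60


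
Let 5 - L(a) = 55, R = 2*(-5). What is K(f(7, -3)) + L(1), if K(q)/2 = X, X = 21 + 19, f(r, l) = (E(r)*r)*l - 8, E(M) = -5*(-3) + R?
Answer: 30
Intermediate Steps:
R = -10
L(a) = -50 (L(a) = 5 - 1*55 = 5 - 55 = -50)
E(M) = 5 (E(M) = -5*(-3) - 10 = 15 - 10 = 5)
f(r, l) = -8 + 5*l*r (f(r, l) = (5*r)*l - 8 = 5*l*r - 8 = -8 + 5*l*r)
X = 40
K(q) = 80 (K(q) = 2*40 = 80)
K(f(7, -3)) + L(1) = 80 - 50 = 30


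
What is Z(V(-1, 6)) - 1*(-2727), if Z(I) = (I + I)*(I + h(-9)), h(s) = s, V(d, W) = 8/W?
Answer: 24359/9 ≈ 2706.6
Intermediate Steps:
Z(I) = 2*I*(-9 + I) (Z(I) = (I + I)*(I - 9) = (2*I)*(-9 + I) = 2*I*(-9 + I))
Z(V(-1, 6)) - 1*(-2727) = 2*(8/6)*(-9 + 8/6) - 1*(-2727) = 2*(8*(1/6))*(-9 + 8*(1/6)) + 2727 = 2*(4/3)*(-9 + 4/3) + 2727 = 2*(4/3)*(-23/3) + 2727 = -184/9 + 2727 = 24359/9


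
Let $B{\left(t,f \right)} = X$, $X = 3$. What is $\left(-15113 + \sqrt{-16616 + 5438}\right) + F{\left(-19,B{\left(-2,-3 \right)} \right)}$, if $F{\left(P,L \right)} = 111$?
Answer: $-15002 + 9 i \sqrt{138} \approx -15002.0 + 105.73 i$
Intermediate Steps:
$B{\left(t,f \right)} = 3$
$\left(-15113 + \sqrt{-16616 + 5438}\right) + F{\left(-19,B{\left(-2,-3 \right)} \right)} = \left(-15113 + \sqrt{-16616 + 5438}\right) + 111 = \left(-15113 + \sqrt{-11178}\right) + 111 = \left(-15113 + 9 i \sqrt{138}\right) + 111 = -15002 + 9 i \sqrt{138}$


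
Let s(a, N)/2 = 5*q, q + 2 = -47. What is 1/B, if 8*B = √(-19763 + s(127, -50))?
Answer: -8*I*√20253/20253 ≈ -0.056214*I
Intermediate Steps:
q = -49 (q = -2 - 47 = -49)
s(a, N) = -490 (s(a, N) = 2*(5*(-49)) = 2*(-245) = -490)
B = I*√20253/8 (B = √(-19763 - 490)/8 = √(-20253)/8 = (I*√20253)/8 = I*√20253/8 ≈ 17.789*I)
1/B = 1/(I*√20253/8) = -8*I*√20253/20253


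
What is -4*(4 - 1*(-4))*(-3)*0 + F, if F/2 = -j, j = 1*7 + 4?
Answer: -22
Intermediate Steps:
j = 11 (j = 7 + 4 = 11)
F = -22 (F = 2*(-1*11) = 2*(-11) = -22)
-4*(4 - 1*(-4))*(-3)*0 + F = -4*(4 - 1*(-4))*(-3)*0 - 22 = -4*(4 + 4)*(-3)*0 - 22 = -4*8*(-3)*0 - 22 = -(-96)*0 - 22 = -4*0 - 22 = 0 - 22 = -22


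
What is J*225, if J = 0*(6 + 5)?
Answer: 0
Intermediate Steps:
J = 0 (J = 0*11 = 0)
J*225 = 0*225 = 0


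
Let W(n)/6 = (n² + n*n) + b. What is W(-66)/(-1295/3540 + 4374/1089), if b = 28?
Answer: 4492429920/312749 ≈ 14364.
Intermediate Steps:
W(n) = 168 + 12*n² (W(n) = 6*((n² + n*n) + 28) = 6*((n² + n²) + 28) = 6*(2*n² + 28) = 6*(28 + 2*n²) = 168 + 12*n²)
W(-66)/(-1295/3540 + 4374/1089) = (168 + 12*(-66)²)/(-1295/3540 + 4374/1089) = (168 + 12*4356)/(-1295*1/3540 + 4374*(1/1089)) = (168 + 52272)/(-259/708 + 486/121) = 52440/(312749/85668) = 52440*(85668/312749) = 4492429920/312749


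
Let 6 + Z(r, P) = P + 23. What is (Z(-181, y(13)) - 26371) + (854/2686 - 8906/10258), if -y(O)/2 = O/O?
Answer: -181550428228/6888247 ≈ -26357.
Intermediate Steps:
y(O) = -2 (y(O) = -2*O/O = -2*1 = -2)
Z(r, P) = 17 + P (Z(r, P) = -6 + (P + 23) = -6 + (23 + P) = 17 + P)
(Z(-181, y(13)) - 26371) + (854/2686 - 8906/10258) = ((17 - 2) - 26371) + (854/2686 - 8906/10258) = (15 - 26371) + (854*(1/2686) - 8906*1/10258) = -26356 + (427/1343 - 4453/5129) = -26356 - 3790296/6888247 = -181550428228/6888247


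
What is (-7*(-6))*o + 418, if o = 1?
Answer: 460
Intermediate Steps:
(-7*(-6))*o + 418 = -7*(-6)*1 + 418 = 42*1 + 418 = 42 + 418 = 460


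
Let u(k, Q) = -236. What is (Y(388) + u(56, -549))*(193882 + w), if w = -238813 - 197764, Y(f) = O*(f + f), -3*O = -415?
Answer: -77985669740/3 ≈ -2.5995e+10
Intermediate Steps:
O = 415/3 (O = -⅓*(-415) = 415/3 ≈ 138.33)
Y(f) = 830*f/3 (Y(f) = 415*(f + f)/3 = 415*(2*f)/3 = 830*f/3)
w = -436577
(Y(388) + u(56, -549))*(193882 + w) = ((830/3)*388 - 236)*(193882 - 436577) = (322040/3 - 236)*(-242695) = (321332/3)*(-242695) = -77985669740/3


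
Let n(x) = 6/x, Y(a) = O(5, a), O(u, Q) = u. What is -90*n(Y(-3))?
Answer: -108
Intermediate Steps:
Y(a) = 5
-90*n(Y(-3)) = -540/5 = -90*6/5 = -108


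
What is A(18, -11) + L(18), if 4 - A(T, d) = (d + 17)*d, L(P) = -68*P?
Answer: -1154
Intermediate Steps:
A(T, d) = 4 - d*(17 + d) (A(T, d) = 4 - (d + 17)*d = 4 - (17 + d)*d = 4 - d*(17 + d))
A(18, -11) + L(18) = (4 - 1*(-11)² - 17*(-11)) - 68*18 = (4 - 1*121 + 187) - 1224 = (4 - 121 + 187) - 1224 = 70 - 1224 = -1154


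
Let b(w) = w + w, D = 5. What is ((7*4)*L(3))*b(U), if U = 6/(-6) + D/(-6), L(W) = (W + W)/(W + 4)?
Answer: -88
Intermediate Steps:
L(W) = 2*W/(4 + W) (L(W) = (2*W)/(4 + W) = 2*W/(4 + W))
U = -11/6 (U = 6/(-6) + 5/(-6) = 6*(-⅙) + 5*(-⅙) = -1 - ⅚ = -11/6 ≈ -1.8333)
b(w) = 2*w
((7*4)*L(3))*b(U) = ((7*4)*(2*3/(4 + 3)))*(2*(-11/6)) = (28*(2*3/7))*(-11/3) = (28*(2*3*(⅐)))*(-11/3) = (28*(6/7))*(-11/3) = 24*(-11/3) = -88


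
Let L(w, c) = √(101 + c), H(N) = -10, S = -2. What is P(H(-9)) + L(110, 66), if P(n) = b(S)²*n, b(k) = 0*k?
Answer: √167 ≈ 12.923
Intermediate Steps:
b(k) = 0
P(n) = 0 (P(n) = 0²*n = 0*n = 0)
P(H(-9)) + L(110, 66) = 0 + √(101 + 66) = 0 + √167 = √167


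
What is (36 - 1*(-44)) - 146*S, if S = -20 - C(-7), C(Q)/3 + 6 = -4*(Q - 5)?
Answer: 21396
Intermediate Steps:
C(Q) = 42 - 12*Q (C(Q) = -18 + 3*(-4*(Q - 5)) = -18 + 3*(-4*(-5 + Q)) = -18 + 3*(20 - 4*Q) = -18 + (60 - 12*Q) = 42 - 12*Q)
S = -146 (S = -20 - (42 - 12*(-7)) = -20 - (42 + 84) = -20 - 1*126 = -20 - 126 = -146)
(36 - 1*(-44)) - 146*S = (36 - 1*(-44)) - 146*(-146) = (36 + 44) + 21316 = 80 + 21316 = 21396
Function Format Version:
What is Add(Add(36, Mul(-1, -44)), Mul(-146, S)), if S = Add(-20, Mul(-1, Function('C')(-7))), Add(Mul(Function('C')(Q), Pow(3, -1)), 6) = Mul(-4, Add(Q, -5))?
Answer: 21396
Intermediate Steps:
Function('C')(Q) = Add(42, Mul(-12, Q)) (Function('C')(Q) = Add(-18, Mul(3, Mul(-4, Add(Q, -5)))) = Add(-18, Mul(3, Mul(-4, Add(-5, Q)))) = Add(-18, Mul(3, Add(20, Mul(-4, Q)))) = Add(-18, Add(60, Mul(-12, Q))) = Add(42, Mul(-12, Q)))
S = -146 (S = Add(-20, Mul(-1, Add(42, Mul(-12, -7)))) = Add(-20, Mul(-1, Add(42, 84))) = Add(-20, Mul(-1, 126)) = Add(-20, -126) = -146)
Add(Add(36, Mul(-1, -44)), Mul(-146, S)) = Add(Add(36, Mul(-1, -44)), Mul(-146, -146)) = Add(Add(36, 44), 21316) = Add(80, 21316) = 21396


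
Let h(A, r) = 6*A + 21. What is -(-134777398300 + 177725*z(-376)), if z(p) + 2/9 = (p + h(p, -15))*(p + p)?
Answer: -1927625610650/9 ≈ -2.1418e+11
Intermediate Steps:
h(A, r) = 21 + 6*A
z(p) = -2/9 + 2*p*(21 + 7*p) (z(p) = -2/9 + (p + (21 + 6*p))*(p + p) = -2/9 + (21 + 7*p)*(2*p) = -2/9 + 2*p*(21 + 7*p))
-(-134777398300 + 177725*z(-376)) = -177725/(1/((-2/9 + 14*(-376)**2 + 42*(-376)) - 758348)) = -177725/(1/((-2/9 + 14*141376 - 15792) - 758348)) = -177725/(1/((-2/9 + 1979264 - 15792) - 758348)) = -177725/(1/(17671246/9 - 758348)) = -177725/(1/(10846114/9)) = -177725/9/10846114 = -177725*10846114/9 = -1927625610650/9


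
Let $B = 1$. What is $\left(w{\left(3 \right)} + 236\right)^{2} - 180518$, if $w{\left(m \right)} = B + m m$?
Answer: $-120002$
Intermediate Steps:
$w{\left(m \right)} = 1 + m^{2}$ ($w{\left(m \right)} = 1 + m m = 1 + m^{2}$)
$\left(w{\left(3 \right)} + 236\right)^{2} - 180518 = \left(\left(1 + 3^{2}\right) + 236\right)^{2} - 180518 = \left(\left(1 + 9\right) + 236\right)^{2} - 180518 = \left(10 + 236\right)^{2} - 180518 = 246^{2} - 180518 = 60516 - 180518 = -120002$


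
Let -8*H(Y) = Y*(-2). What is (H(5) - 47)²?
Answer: 33489/16 ≈ 2093.1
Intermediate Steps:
H(Y) = Y/4 (H(Y) = -Y*(-2)/8 = -(-1)*Y/4 = Y/4)
(H(5) - 47)² = ((¼)*5 - 47)² = (5/4 - 47)² = (-183/4)² = 33489/16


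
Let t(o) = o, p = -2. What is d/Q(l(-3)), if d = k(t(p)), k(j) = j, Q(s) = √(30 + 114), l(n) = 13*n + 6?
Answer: -⅙ ≈ -0.16667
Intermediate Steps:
l(n) = 6 + 13*n
Q(s) = 12 (Q(s) = √144 = 12)
d = -2
d/Q(l(-3)) = -2/12 = -2*1/12 = -⅙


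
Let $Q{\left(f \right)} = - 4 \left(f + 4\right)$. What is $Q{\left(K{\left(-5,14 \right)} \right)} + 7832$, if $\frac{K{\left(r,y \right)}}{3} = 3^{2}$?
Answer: $7708$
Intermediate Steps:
$K{\left(r,y \right)} = 27$ ($K{\left(r,y \right)} = 3 \cdot 3^{2} = 3 \cdot 9 = 27$)
$Q{\left(f \right)} = -16 - 4 f$ ($Q{\left(f \right)} = - 4 \left(4 + f\right) = -16 - 4 f$)
$Q{\left(K{\left(-5,14 \right)} \right)} + 7832 = \left(-16 - 108\right) + 7832 = -124 + 7832 = 7708$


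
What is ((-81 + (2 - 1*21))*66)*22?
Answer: -145200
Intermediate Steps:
((-81 + (2 - 1*21))*66)*22 = ((-81 + (2 - 21))*66)*22 = ((-81 - 19)*66)*22 = -100*66*22 = -6600*22 = -145200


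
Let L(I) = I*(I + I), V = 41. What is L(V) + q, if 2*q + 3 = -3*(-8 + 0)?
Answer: 6745/2 ≈ 3372.5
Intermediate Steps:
L(I) = 2*I**2 (L(I) = I*(2*I) = 2*I**2)
q = 21/2 (q = -3/2 + (-3*(-8 + 0))/2 = -3/2 + (-3*(-8))/2 = -3/2 + (1/2)*24 = -3/2 + 12 = 21/2 ≈ 10.500)
L(V) + q = 2*41**2 + 21/2 = 2*1681 + 21/2 = 3362 + 21/2 = 6745/2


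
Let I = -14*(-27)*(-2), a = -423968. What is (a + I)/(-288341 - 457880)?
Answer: 424724/746221 ≈ 0.56917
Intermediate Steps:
I = -756 (I = 378*(-2) = -756)
(a + I)/(-288341 - 457880) = (-423968 - 756)/(-288341 - 457880) = -424724/(-746221) = -424724*(-1/746221) = 424724/746221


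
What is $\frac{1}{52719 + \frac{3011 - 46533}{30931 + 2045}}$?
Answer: $\frac{16488}{869209111} \approx 1.8969 \cdot 10^{-5}$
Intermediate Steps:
$\frac{1}{52719 + \frac{3011 - 46533}{30931 + 2045}} = \frac{1}{52719 - \frac{43522}{32976}} = \frac{1}{52719 - \frac{21761}{16488}} = \frac{1}{\frac{869209111}{16488}} = \frac{16488}{869209111}$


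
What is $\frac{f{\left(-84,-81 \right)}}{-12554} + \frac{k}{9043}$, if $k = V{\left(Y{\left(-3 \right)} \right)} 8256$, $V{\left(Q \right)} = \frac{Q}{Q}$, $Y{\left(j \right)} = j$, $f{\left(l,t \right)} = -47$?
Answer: $\frac{104070845}{113525822} \approx 0.91672$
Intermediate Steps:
$V{\left(Q \right)} = 1$
$k = 8256$ ($k = 1 \cdot 8256 = 8256$)
$\frac{f{\left(-84,-81 \right)}}{-12554} + \frac{k}{9043} = - \frac{47}{-12554} + \frac{8256}{9043} = \left(-47\right) \left(- \frac{1}{12554}\right) + 8256 \cdot \frac{1}{9043} = \frac{47}{12554} + \frac{8256}{9043} = \frac{104070845}{113525822}$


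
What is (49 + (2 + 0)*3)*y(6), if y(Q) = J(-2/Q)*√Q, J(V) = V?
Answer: -55*√6/3 ≈ -44.907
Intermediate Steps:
y(Q) = -2/√Q (y(Q) = (-2/Q)*√Q = -2/√Q)
(49 + (2 + 0)*3)*y(6) = (49 + (2 + 0)*3)*(-√6/3) = (49 + 2*3)*(-√6/3) = (49 + 6)*(-√6/3) = 55*(-√6/3) = -55*√6/3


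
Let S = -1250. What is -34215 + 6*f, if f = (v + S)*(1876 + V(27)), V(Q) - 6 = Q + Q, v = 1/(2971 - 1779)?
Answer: -2168576583/149 ≈ -1.4554e+7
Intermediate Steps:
v = 1/1192 ≈ 0.00083893
V(Q) = 6 + 2*Q (V(Q) = 6 + (Q + Q) = 6 + 2*Q)
f = -360579758/149 (f = (1/1192 - 1250)*(1876 + (6 + 2*27)) = -1489999*(1876 + (6 + 54))/1192 = -1489999*(1876 + 60)/1192 = -1489999/1192*1936 = -360579758/149 ≈ -2.4200e+6)
-34215 + 6*f = -34215 + 6*(-360579758/149) = -34215 - 2163478548/149 = -2168576583/149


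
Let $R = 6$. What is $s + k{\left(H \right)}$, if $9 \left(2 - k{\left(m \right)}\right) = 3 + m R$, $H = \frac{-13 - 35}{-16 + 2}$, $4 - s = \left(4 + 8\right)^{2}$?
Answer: $- \frac{2953}{21} \approx -140.62$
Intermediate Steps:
$s = -140$ ($s = 4 - \left(4 + 8\right)^{2} = 4 - 12^{2} = 4 - 144 = -140$)
$H = \frac{24}{7}$ ($H = - \frac{48}{-14} = \left(-48\right) \left(- \frac{1}{14}\right) = \frac{24}{7} \approx 3.4286$)
$k{\left(m \right)} = \frac{5}{3} - \frac{2 m}{3}$ ($k{\left(m \right)} = 2 - \frac{3 + m 6}{9} = 2 - \frac{3 + 6 m}{9} = 2 - \left(\frac{1}{3} + \frac{2 m}{3}\right) = \frac{5}{3} - \frac{2 m}{3}$)
$s + k{\left(H \right)} = -140 + \left(\frac{5}{3} - \frac{16}{7}\right) = -140 - \frac{13}{21} = - \frac{2953}{21}$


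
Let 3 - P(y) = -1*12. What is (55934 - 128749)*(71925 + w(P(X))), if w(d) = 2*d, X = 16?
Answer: -5239403325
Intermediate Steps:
P(y) = 15 (P(y) = 3 - (-1)*12 = 3 - 1*(-12) = 3 + 12 = 15)
(55934 - 128749)*(71925 + w(P(X))) = (55934 - 128749)*(71925 + 2*15) = -72815*(71925 + 30) = -72815*71955 = -5239403325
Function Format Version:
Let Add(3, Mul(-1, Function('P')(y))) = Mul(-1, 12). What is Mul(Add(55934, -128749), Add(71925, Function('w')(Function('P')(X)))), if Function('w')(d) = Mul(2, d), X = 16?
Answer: -5239403325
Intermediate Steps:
Function('P')(y) = 15 (Function('P')(y) = Add(3, Mul(-1, Mul(-1, 12))) = Add(3, Mul(-1, -12)) = Add(3, 12) = 15)
Mul(Add(55934, -128749), Add(71925, Function('w')(Function('P')(X)))) = Mul(Add(55934, -128749), Add(71925, Mul(2, 15))) = Mul(-72815, Add(71925, 30)) = Mul(-72815, 71955) = -5239403325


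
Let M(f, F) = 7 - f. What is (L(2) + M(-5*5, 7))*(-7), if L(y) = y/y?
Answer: -231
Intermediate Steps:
L(y) = 1
(L(2) + M(-5*5, 7))*(-7) = (1 + (7 - (-5)*5))*(-7) = (1 + (7 - 1*(-25)))*(-7) = (1 + (7 + 25))*(-7) = (1 + 32)*(-7) = 33*(-7) = -231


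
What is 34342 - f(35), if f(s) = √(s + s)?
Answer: 34342 - √70 ≈ 34334.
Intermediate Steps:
f(s) = √2*√s (f(s) = √(2*s) = √2*√s)
34342 - f(35) = 34342 - √2*√35 = 34342 - √70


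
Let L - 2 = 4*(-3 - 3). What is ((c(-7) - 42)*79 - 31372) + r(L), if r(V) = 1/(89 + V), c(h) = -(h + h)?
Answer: -2250127/67 ≈ -33584.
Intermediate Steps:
c(h) = -2*h
L = -22 (L = 2 + 4*(-3 - 3) = 2 + 4*(-6) = 2 - 24 = -22)
((c(-7) - 42)*79 - 31372) + r(L) = ((-2*(-7) - 42)*79 - 31372) + 1/(89 - 22) = ((14 - 42)*79 - 31372) + 1/67 = (-28*79 - 31372) + 1/67 = (-2212 - 31372) + 1/67 = -33584 + 1/67 = -2250127/67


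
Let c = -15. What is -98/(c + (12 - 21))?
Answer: 49/12 ≈ 4.0833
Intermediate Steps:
-98/(c + (12 - 21)) = -98/(-15 + (12 - 21)) = -98/(-15 - 9) = -98/(-24) = -98*(-1/24) = 49/12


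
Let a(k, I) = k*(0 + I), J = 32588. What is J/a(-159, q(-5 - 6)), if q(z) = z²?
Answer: -32588/19239 ≈ -1.6939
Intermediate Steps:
a(k, I) = I*k (a(k, I) = k*I = I*k)
J/a(-159, q(-5 - 6)) = 32588/(((-5 - 6)²*(-159))) = 32588/(((-11)²*(-159))) = 32588/((121*(-159))) = 32588/(-19239) = 32588*(-1/19239) = -32588/19239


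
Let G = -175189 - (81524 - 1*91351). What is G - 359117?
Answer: -524479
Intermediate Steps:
G = -165362 (G = -175189 - (81524 - 91351) = -175189 - 1*(-9827) = -175189 + 9827 = -165362)
G - 359117 = -165362 - 359117 = -524479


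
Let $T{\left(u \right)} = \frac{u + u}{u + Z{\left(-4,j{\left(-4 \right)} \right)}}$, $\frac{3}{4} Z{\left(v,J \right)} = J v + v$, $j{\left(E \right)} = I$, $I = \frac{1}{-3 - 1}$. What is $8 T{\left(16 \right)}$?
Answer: $\frac{64}{3} \approx 21.333$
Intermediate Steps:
$I = - \frac{1}{4}$ ($I = \frac{1}{-4} = - \frac{1}{4} \approx -0.25$)
$j{\left(E \right)} = - \frac{1}{4}$
$Z{\left(v,J \right)} = \frac{4 v}{3} + \frac{4 J v}{3}$ ($Z{\left(v,J \right)} = \frac{4 \left(J v + v\right)}{3} = \frac{4 \left(v + J v\right)}{3} = \frac{4 v}{3} + \frac{4 J v}{3}$)
$T{\left(u \right)} = \frac{2 u}{-4 + u}$ ($T{\left(u \right)} = \frac{u + u}{u + \frac{4}{3} \left(-4\right) \left(1 - \frac{1}{4}\right)} = \frac{2 u}{u + \frac{4}{3} \left(-4\right) \frac{3}{4}} = \frac{2 u}{u - 4} = \frac{2 u}{-4 + u}$)
$8 T{\left(16 \right)} = 8 \cdot 2 \cdot 16 \frac{1}{-4 + 16} = 8 \cdot 2 \cdot 16 \cdot \frac{1}{12} = 8 \cdot \frac{8}{3} = \frac{64}{3}$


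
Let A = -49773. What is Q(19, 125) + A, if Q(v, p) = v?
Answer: -49754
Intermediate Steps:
Q(19, 125) + A = 19 - 49773 = -49754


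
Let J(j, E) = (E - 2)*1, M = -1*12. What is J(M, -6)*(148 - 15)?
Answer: -1064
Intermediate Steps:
M = -12
J(j, E) = -2 + E (J(j, E) = (-2 + E)*1 = -2 + E)
J(M, -6)*(148 - 15) = (-2 - 6)*(148 - 15) = -8*133 = -1064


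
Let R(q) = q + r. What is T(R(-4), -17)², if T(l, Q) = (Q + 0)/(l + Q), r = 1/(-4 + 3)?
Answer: 289/484 ≈ 0.59711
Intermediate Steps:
r = -1 (r = 1/(-1) = -1)
R(q) = -1 + q (R(q) = q - 1 = -1 + q)
T(l, Q) = Q/(Q + l)
T(R(-4), -17)² = (-17/(-17 + (-1 - 4)))² = (-17/(-17 - 5))² = (-17/(-22))² = (-17*(-1/22))² = (17/22)² = 289/484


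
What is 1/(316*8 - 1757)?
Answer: 1/771 ≈ 0.0012970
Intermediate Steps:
1/(316*8 - 1757) = 1/(2528 - 1757) = 1/771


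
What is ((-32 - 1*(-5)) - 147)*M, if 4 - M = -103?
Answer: -18618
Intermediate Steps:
M = 107 (M = 4 - 1*(-103) = 4 + 103 = 107)
((-32 - 1*(-5)) - 147)*M = ((-32 - 1*(-5)) - 147)*107 = ((-32 + 5) - 147)*107 = (-27 - 147)*107 = -174*107 = -18618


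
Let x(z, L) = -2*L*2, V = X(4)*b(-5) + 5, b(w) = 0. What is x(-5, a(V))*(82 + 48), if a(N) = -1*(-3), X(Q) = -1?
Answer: -1560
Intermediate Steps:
V = 5 (V = -1*0 + 5 = 0 + 5 = 5)
a(N) = 3
x(z, L) = -4*L
x(-5, a(V))*(82 + 48) = (-4*3)*(82 + 48) = -12*130 = -1560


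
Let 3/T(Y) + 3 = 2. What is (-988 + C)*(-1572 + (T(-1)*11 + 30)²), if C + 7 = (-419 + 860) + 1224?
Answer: -1047210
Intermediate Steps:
T(Y) = -3 (T(Y) = 3/(-3 + 2) = 3/(-1) = 3*(-1) = -3)
C = 1658 (C = -7 + ((-419 + 860) + 1224) = -7 + (441 + 1224) = -7 + 1665 = 1658)
(-988 + C)*(-1572 + (T(-1)*11 + 30)²) = (-988 + 1658)*(-1572 + (-3*11 + 30)²) = 670*(-1572 + (-33 + 30)²) = 670*(-1572 + (-3)²) = 670*(-1572 + 9) = 670*(-1563) = -1047210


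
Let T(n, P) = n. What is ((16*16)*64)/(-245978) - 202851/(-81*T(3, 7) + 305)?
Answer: -24948949543/7625318 ≈ -3271.9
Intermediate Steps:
((16*16)*64)/(-245978) - 202851/(-81*T(3, 7) + 305) = ((16*16)*64)/(-245978) - 202851/(-81*3 + 305) = (256*64)*(-1/245978) - 202851/(-243 + 305) = 16384*(-1/245978) - 202851/62 = -8192/122989 - 202851*1/62 = -8192/122989 - 202851/62 = -24948949543/7625318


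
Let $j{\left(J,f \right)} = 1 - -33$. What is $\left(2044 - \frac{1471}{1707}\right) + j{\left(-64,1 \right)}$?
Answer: $\frac{3545675}{1707} \approx 2077.1$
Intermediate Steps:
$j{\left(J,f \right)} = 34$ ($j{\left(J,f \right)} = 1 + 33 = 34$)
$\left(2044 - \frac{1471}{1707}\right) + j{\left(-64,1 \right)} = \left(2044 - \frac{1471}{1707}\right) + 34 = \frac{3487637}{1707} + 34 = \frac{3545675}{1707}$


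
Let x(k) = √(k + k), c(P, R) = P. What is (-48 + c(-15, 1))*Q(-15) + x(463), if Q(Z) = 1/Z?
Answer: 21/5 + √926 ≈ 34.630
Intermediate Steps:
x(k) = √2*√k (x(k) = √(2*k) = √2*√k)
(-48 + c(-15, 1))*Q(-15) + x(463) = (-48 - 15)/(-15) + √2*√463 = -63*(-1/15) + √926 = 21/5 + √926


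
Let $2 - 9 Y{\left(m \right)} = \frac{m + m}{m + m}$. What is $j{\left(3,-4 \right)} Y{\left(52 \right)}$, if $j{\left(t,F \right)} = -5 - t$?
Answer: $- \frac{8}{9} \approx -0.88889$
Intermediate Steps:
$Y{\left(m \right)} = \frac{1}{9}$ ($Y{\left(m \right)} = \frac{2}{9} - \frac{\left(m + m\right) \frac{1}{m + m}}{9} = \frac{2}{9} - \frac{2 m \frac{1}{2 m}}{9} = \frac{2}{9} - \frac{1}{9} = \frac{1}{9}$)
$j{\left(3,-4 \right)} Y{\left(52 \right)} = \left(-5 - 3\right) \frac{1}{9} = \left(-8\right) \frac{1}{9} = - \frac{8}{9}$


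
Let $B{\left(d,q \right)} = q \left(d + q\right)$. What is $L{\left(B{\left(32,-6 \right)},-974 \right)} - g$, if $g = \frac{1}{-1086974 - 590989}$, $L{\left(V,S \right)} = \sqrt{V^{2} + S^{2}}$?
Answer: $\frac{1}{1677963} + 2 \sqrt{243253} \approx 986.41$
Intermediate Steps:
$L{\left(V,S \right)} = \sqrt{S^{2} + V^{2}}$
$g = - \frac{1}{1677963}$ ($g = \frac{1}{-1677963} = - \frac{1}{1677963} \approx -5.9596 \cdot 10^{-7}$)
$L{\left(B{\left(32,-6 \right)},-974 \right)} - g = \sqrt{\left(-974\right)^{2} + \left(- 6 \left(32 - 6\right)\right)^{2}} - - \frac{1}{1677963} = \sqrt{948676 + \left(\left(-6\right) 26\right)^{2}} + \frac{1}{1677963} = \sqrt{948676 + \left(-156\right)^{2}} + \frac{1}{1677963} = \sqrt{948676 + 24336} + \frac{1}{1677963} = \sqrt{973012} + \frac{1}{1677963} = 2 \sqrt{243253} + \frac{1}{1677963} = \frac{1}{1677963} + 2 \sqrt{243253}$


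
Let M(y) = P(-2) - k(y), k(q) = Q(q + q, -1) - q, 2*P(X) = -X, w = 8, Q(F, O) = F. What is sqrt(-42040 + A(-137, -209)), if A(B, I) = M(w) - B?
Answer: I*sqrt(41910) ≈ 204.72*I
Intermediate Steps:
P(X) = -X/2 (P(X) = (-X)/2 = -X/2)
k(q) = q (k(q) = (q + q) - q = 2*q - q = q)
M(y) = 1 - y (M(y) = -1/2*(-2) - y = 1 - y)
A(B, I) = -7 - B (A(B, I) = (1 - 1*8) - B = (1 - 8) - B = -7 - B)
sqrt(-42040 + A(-137, -209)) = sqrt(-42040 + (-7 - 1*(-137))) = sqrt(-42040 + (-7 + 137)) = sqrt(-42040 + 130) = sqrt(-41910) = I*sqrt(41910)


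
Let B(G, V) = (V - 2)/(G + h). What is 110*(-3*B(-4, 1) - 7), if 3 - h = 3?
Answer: -1705/2 ≈ -852.50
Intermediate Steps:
h = 0 (h = 3 - 1*3 = 3 - 3 = 0)
B(G, V) = (-2 + V)/G (B(G, V) = (V - 2)/(G + 0) = (-2 + V)/G)
110*(-3*B(-4, 1) - 7) = 110*(-3*(-2 + 1)/(-4) - 7) = 110*(-(-3)*(-1)/4 - 7) = 110*(-3*¼ - 7) = 110*(-¾ - 7) = 110*(-31/4) = -1705/2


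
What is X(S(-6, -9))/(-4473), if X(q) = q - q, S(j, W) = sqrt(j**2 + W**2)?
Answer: 0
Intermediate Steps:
S(j, W) = sqrt(W**2 + j**2)
X(q) = 0
X(S(-6, -9))/(-4473) = 0/(-4473) = 0*(-1/4473) = 0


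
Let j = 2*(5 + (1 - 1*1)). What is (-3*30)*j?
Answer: -900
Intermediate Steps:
j = 10 (j = 2*(5 + (1 - 1)) = 2*(5 + 0) = 2*5 = 10)
(-3*30)*j = -3*30*10 = -90*10 = -900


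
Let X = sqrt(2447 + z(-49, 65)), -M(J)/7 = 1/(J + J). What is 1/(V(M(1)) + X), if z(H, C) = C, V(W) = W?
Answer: 14/9999 + 16*sqrt(157)/9999 ≈ 0.021450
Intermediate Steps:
M(J) = -7/(2*J) (M(J) = -7/(J + J) = -7*1/(2*J) = -7/(2*J))
X = 4*sqrt(157) (X = sqrt(2447 + 65) = sqrt(2512) = 4*sqrt(157) ≈ 50.120)
1/(V(M(1)) + X) = 1/(-7/2/1 + 4*sqrt(157)) = 1/(-7/2*1 + 4*sqrt(157)) = 1/(-7/2 + 4*sqrt(157))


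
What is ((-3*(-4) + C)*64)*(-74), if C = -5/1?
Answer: -33152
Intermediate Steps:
C = -5 (C = -5*1 = -5)
((-3*(-4) + C)*64)*(-74) = ((-3*(-4) - 5)*64)*(-74) = ((12 - 5)*64)*(-74) = (7*64)*(-74) = 448*(-74) = -33152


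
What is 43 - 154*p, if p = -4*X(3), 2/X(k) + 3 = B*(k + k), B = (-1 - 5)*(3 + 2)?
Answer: 6637/183 ≈ 36.268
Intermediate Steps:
B = -30 (B = -6*5 = -30)
X(k) = 2/(-3 - 60*k) (X(k) = 2/(-3 - 30*(k + k)) = 2/(-3 - 60*k))
p = 8/183 (p = -(-8)/(3 + 60*3) = -(-8)/(3 + 180) = -(-8)/183 = -4*(-2/183) = 8/183 ≈ 0.043716)
43 - 154*p = 43 - 154*8/183 = 43 - 1232/183 = 6637/183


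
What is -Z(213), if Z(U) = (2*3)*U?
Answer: -1278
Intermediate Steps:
Z(U) = 6*U
-Z(213) = -6*213 = -1*1278 = -1278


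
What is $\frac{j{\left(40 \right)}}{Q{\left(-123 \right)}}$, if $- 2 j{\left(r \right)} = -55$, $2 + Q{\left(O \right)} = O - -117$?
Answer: $- \frac{55}{16} \approx -3.4375$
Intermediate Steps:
$Q{\left(O \right)} = 115 + O$ ($Q{\left(O \right)} = -2 + \left(O - -117\right) = -2 + \left(O + 117\right) = -2 + \left(117 + O\right) = 115 + O$)
$j{\left(r \right)} = \frac{55}{2}$ ($j{\left(r \right)} = \left(- \frac{1}{2}\right) \left(-55\right) = \frac{55}{2}$)
$\frac{j{\left(40 \right)}}{Q{\left(-123 \right)}} = \frac{55}{2 \left(115 - 123\right)} = \frac{55}{2 \left(-8\right)} = \frac{55}{2} \left(- \frac{1}{8}\right) = - \frac{55}{16}$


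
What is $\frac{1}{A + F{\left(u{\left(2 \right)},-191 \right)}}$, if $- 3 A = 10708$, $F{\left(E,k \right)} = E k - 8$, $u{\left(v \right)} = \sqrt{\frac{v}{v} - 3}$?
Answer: $- \frac{16098}{57916241} + \frac{1719 i \sqrt{2}}{115832482} \approx -0.00027795 + 2.0987 \cdot 10^{-5} i$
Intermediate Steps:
$u{\left(v \right)} = i \sqrt{2}$ ($u{\left(v \right)} = \sqrt{1 - 3} = \sqrt{-2} = i \sqrt{2}$)
$F{\left(E,k \right)} = -8 + E k$
$A = - \frac{10708}{3}$ ($A = \left(- \frac{1}{3}\right) 10708 = - \frac{10708}{3} \approx -3569.3$)
$\frac{1}{A + F{\left(u{\left(2 \right)},-191 \right)}} = \frac{1}{- \frac{10708}{3} - \left(8 - i \sqrt{2} \left(-191\right)\right)} = \frac{1}{- \frac{10708}{3} - \left(8 + 191 i \sqrt{2}\right)} = \frac{1}{- \frac{10732}{3} - 191 i \sqrt{2}}$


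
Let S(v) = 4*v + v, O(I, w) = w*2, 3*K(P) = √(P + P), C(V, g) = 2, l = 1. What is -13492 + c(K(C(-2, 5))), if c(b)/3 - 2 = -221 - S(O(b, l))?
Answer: -14179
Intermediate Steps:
K(P) = √2*√P/3 (K(P) = √(P + P)/3 = √(2*P)/3 = (√2*√P)/3 = √2*√P/3)
O(I, w) = 2*w
S(v) = 5*v
c(b) = -687 (c(b) = 6 + 3*(-221 - 5*2*1) = 6 + 3*(-221 - 5*2) = 6 + 3*(-221 - 1*10) = 6 + 3*(-221 - 10) = 6 + 3*(-231) = 6 - 693 = -687)
-13492 + c(K(C(-2, 5))) = -13492 - 687 = -14179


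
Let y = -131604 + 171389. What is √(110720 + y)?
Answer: √150505 ≈ 387.95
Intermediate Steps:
y = 39785
√(110720 + y) = √(110720 + 39785) = √150505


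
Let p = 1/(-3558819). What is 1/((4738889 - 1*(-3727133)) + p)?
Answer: 3558819/30129039948017 ≈ 1.1812e-7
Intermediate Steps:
p = -1/3558819 ≈ -2.8099e-7
1/((4738889 - 1*(-3727133)) + p) = 1/((4738889 - 1*(-3727133)) - 1/3558819) = 1/((4738889 + 3727133) - 1/3558819) = 1/(8466022 - 1/3558819) = 1/(30129039948017/3558819) = 3558819/30129039948017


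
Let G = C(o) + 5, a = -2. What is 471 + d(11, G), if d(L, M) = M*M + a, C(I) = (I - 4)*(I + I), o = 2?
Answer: 478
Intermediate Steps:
C(I) = 2*I*(-4 + I) (C(I) = (-4 + I)*(2*I) = 2*I*(-4 + I))
G = -3 (G = 2*2*(-4 + 2) + 5 = 2*2*(-2) + 5 = -8 + 5 = -3)
d(L, M) = -2 + M**2 (d(L, M) = M*M - 2 = M**2 - 2 = -2 + M**2)
471 + d(11, G) = 471 + (-2 + (-3)**2) = 471 + (-2 + 9) = 471 + 7 = 478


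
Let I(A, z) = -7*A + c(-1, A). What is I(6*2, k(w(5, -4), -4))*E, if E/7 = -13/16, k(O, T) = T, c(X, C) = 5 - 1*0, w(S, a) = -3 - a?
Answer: 7189/16 ≈ 449.31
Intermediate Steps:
c(X, C) = 5 (c(X, C) = 5 + 0 = 5)
I(A, z) = 5 - 7*A (I(A, z) = -7*A + 5 = 5 - 7*A)
E = -91/16 (E = 7*(-13/16) = -91/16 ≈ -5.6875)
I(6*2, k(w(5, -4), -4))*E = (5 - 42*2)*(-91/16) = (5 - 7*12)*(-91/16) = (5 - 84)*(-91/16) = -79*(-91/16) = 7189/16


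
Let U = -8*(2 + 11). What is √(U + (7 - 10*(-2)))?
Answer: I*√77 ≈ 8.775*I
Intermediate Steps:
U = -104 (U = -8*13 = -104)
√(U + (7 - 10*(-2))) = √(-104 + (7 - 10*(-2))) = √(-104 + (7 + 20)) = √(-104 + 27) = √(-77) = I*√77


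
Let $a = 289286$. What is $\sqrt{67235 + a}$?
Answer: $\sqrt{356521} \approx 597.09$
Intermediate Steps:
$\sqrt{67235 + a} = \sqrt{67235 + 289286} = \sqrt{356521}$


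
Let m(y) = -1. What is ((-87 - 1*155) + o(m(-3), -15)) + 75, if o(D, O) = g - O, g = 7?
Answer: -145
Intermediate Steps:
o(D, O) = 7 - O
((-87 - 1*155) + o(m(-3), -15)) + 75 = ((-87 - 1*155) + (7 - 1*(-15))) + 75 = ((-87 - 155) + (7 + 15)) + 75 = (-242 + 22) + 75 = -220 + 75 = -145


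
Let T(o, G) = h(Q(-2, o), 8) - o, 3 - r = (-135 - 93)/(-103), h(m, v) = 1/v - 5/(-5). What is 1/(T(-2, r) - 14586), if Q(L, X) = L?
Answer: -8/116663 ≈ -6.8574e-5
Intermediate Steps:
h(m, v) = 1 + 1/v (h(m, v) = 1/v - 5*(-⅕) = 1/v + 1 = 1 + 1/v)
r = 81/103 (r = 3 - (-135 - 93)/(-103) = 3 - (-228)*(-1)/103 = 3 - 1*228/103 = 3 - 228/103 = 81/103 ≈ 0.78641)
T(o, G) = 9/8 - o (T(o, G) = (1 + 8)/8 - o = (⅛)*9 - o = 9/8 - o)
1/(T(-2, r) - 14586) = 1/((9/8 - 1*(-2)) - 14586) = 1/((9/8 + 2) - 14586) = 1/(25/8 - 14586) = 1/(-116663/8) = -8/116663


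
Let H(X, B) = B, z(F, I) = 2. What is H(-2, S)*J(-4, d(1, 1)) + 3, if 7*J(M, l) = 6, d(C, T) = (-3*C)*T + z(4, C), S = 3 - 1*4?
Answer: 15/7 ≈ 2.1429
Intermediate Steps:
S = -1 (S = 3 - 4 = -1)
d(C, T) = 2 - 3*C*T (d(C, T) = (-3*C)*T + 2 = -3*C*T + 2 = 2 - 3*C*T)
J(M, l) = 6/7 (J(M, l) = (⅐)*6 = 6/7)
H(-2, S)*J(-4, d(1, 1)) + 3 = -1*6/7 + 3 = -6/7 + 3 = 15/7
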